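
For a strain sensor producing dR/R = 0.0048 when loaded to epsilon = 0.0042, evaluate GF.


GF = (dR/R) / epsilon
= 0.0048 / 0.0042
= 1.1429

1.1429


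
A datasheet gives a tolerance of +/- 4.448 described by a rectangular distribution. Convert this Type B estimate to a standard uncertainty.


u_B = half_width / sqrt(3)
u_B = 4.448 / 1.7320508
u_B = 2.5681

2.5681


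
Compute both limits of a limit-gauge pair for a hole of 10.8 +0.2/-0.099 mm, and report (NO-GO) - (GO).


GO = nominal - lower_tol (smallest hole = maximum material condition)
GO = 10.8 - 0.099 = 10.701
NO-GO = nominal + upper_tol (largest hole = least material condition)
NO-GO = 10.8 + 0.2 = 11.0
spread = NO-GO - GO = 11.0 - 10.701 = 0.2990

0.2990


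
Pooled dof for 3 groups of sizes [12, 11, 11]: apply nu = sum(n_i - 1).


nu = sum_i (n_i - 1)
nu = ((12 - 1) + (11 - 1) + (11 - 1))
nu = 11 + 10 + 10
nu = 31

31


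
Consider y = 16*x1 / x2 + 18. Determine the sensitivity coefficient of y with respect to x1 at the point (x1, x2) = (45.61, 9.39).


y = 16*x1 / x2 + 18
dy/dx1 = 16/x2
Evaluate at x2 = 9.39: c1 = 16 / 9.39
c1 = 1.7039

1.7039


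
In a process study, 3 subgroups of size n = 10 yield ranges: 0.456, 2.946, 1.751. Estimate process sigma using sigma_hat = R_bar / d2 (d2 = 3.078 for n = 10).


R_bar = (0.456 + 2.946 + 1.751) / 3
R_bar = 5.153 / 3 = 1.7176667
sigma_hat = R_bar / d2 = 1.7176667 / 3.078 = 0.5580

0.5580


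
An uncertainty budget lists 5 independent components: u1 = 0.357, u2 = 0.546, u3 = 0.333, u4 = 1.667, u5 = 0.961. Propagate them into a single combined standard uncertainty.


uc = sqrt(0.357^2 + 0.546^2 + 0.333^2 + 1.667^2 + 0.961^2)
uc = sqrt(4.238864)
uc = 2.0589

2.0589


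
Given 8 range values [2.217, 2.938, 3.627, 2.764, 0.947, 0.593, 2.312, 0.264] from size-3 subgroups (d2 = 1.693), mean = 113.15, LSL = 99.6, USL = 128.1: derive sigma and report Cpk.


R_bar = (2.217 + 2.938 + 3.627 + 2.764 + 0.947 + 0.593 + 2.312 + 0.264) / 8 = 1.95775
sigma = R_bar / d2 = 1.95775 / 1.693 = 1.1563792
Cp = (USL - LSL)/(6*sigma) = (128.1 - 99.6)/(6*1.1563792) = 4.1076
Cpu = (128.1 - 113.15)/(3*1.1563792) = 4.3094
Cpl = (113.15 - 99.6)/(3*1.1563792) = 3.9059
Cpk = min(Cpu, Cpl) = 3.9059

3.9059


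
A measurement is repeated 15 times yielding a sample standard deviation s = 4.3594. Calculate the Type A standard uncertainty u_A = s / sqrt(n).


u_A = s / sqrt(n)
u_A = 4.3594 / sqrt(15)
u_A = 4.3594 / 3.8729833
u_A = 1.1256

1.1256


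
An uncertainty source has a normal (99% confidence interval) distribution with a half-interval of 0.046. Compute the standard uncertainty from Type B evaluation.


u_B = half_width / 2.576
u_B = 0.046 / 2.576
u_B = 0.0179

0.0179


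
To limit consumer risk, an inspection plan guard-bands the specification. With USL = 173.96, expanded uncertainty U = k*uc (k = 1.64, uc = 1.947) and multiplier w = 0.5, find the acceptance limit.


U = k * uc = 1.64 * 1.947 = 3.19308
guard band g = w * U = 0.5 * 3.19308 = 1.59654
AL = USL - g = 173.96 - 1.59654
AL = 172.3635

172.3635


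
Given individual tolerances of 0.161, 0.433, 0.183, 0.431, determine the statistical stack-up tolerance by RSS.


RSS = sqrt(0.161^2 + 0.433^2 + 0.183^2 + 0.431^2)
= sqrt(0.43266)
= 0.6578

0.6578


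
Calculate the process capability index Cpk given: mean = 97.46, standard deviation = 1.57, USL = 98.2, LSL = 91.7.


Cpu = (USL - mean) / (3*sigma) = (98.2 - 97.46) / (3*1.57) = 0.1571
Cpl = (mean - LSL) / (3*sigma) = (97.46 - 91.7) / (3*1.57) = 1.2229
Cpk = min(Cpu, Cpl) = 0.1571

0.1571


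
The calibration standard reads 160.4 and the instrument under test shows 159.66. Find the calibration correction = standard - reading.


Correction = standard - reading
= 160.4 - 159.66
= 0.7400

0.7400


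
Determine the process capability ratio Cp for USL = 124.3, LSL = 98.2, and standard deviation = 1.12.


Cp = (USL - LSL) / (6 * sigma)
= (124.3 - 98.2) / (6 * 1.12)
= 26.1000 / 6.7200
= 3.8839

3.8839


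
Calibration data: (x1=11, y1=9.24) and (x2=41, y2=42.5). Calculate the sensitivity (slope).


slope = (y2 - y1) / (x2 - x1)
= (42.5 - 9.24) / (41 - 11)
= 33.2600 / 30
= 1.1087

1.1087


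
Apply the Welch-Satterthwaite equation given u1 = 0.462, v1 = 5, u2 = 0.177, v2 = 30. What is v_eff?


uc = sqrt(u1^2 + u2^2) = sqrt(0.462^2 + 0.177^2) = 0.49474539
v_eff = uc^4 / (u1^4/v1 + u2^4/v2)
= 0.49474539^4 / (0.462^4/5 + 0.177^4/30)
= 0.059913822 / 0.0091443851
v_eff = 6.5520

6.5520


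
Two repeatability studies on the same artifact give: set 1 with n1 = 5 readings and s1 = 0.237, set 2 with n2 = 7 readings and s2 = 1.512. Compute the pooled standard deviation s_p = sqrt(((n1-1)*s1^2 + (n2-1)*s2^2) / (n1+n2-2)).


s_p = sqrt(((n1-1)*s1^2 + (n2-1)*s2^2) / (n1+n2-2))
numerator = (5-1)*0.237^2 + (7-1)*1.512^2 = 0.224676 + 13.716864 = 13.94154
denominator = 5 + 7 - 2 = 10
s_p^2 = 13.94154 / 10 = 1.394154
s_p = sqrt(1.394154) = 1.1807

1.1807


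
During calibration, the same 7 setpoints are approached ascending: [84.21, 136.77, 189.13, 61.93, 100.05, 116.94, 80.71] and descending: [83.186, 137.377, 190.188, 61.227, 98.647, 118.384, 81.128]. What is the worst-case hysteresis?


|84.21 - 83.186| = 1.0240
|136.77 - 137.377| = 0.6070
|189.13 - 190.188| = 1.0580
|61.93 - 61.227| = 0.7030
|100.05 - 98.647| = 1.4030
|116.94 - 118.384| = 1.4440
|80.71 - 81.128| = 0.4180
hysteresis = max(diffs) = 1.4440

1.4440


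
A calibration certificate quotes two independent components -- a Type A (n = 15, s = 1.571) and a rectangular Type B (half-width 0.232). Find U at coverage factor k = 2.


u_A = s / sqrt(n) = 1.571 / sqrt(15) = 0.40563046
u_B = half_width / sqrt(3) = 0.232 / sqrt(3) = 0.13394526
uc = sqrt(u_A^2 + u_B^2) = sqrt(0.40563046^2 + 0.13394526^2) = 0.42717374
U = k * uc = 2 * 0.42717374
U = 0.8543

0.8543


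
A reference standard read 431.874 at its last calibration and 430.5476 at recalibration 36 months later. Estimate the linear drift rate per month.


rate = (v2 - v1) / months
= (430.5476 - 431.874) / 36
= -1.3264 / 36
= -0.0368

-0.0368


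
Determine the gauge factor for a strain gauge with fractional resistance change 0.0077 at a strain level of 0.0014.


GF = (dR/R) / epsilon
= 0.0077 / 0.0014
= 5.5000

5.5000


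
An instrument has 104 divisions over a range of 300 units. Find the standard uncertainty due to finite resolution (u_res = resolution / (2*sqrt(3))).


resolution = range / divisions
resolution = 300 / 104 = 2.8846154
u_res = resolution / (2*sqrt(3))
u_res = 2.8846154 / 3.4641016
u_res = 0.8327

0.8327


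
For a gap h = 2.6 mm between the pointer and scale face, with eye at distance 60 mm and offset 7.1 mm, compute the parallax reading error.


error = h * offset / d
= 2.6 * 7.1 / 60
= 0.3077

0.3077


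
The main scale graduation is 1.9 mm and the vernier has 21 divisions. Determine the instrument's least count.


LC = MSD / n_div
= 1.9 / 21
= 0.0905

0.0905


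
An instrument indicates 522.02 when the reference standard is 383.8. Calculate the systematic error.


Systematic error = measured - true
= 522.02 - 383.8
= 138.2200

138.2200


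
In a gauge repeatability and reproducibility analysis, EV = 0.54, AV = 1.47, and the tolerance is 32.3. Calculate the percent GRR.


GRR = sqrt(EV^2 + AV^2) = sqrt(0.54^2 + 1.47^2) = 1.566046
%GRR = GRR / tol * 100 = 1.566046 / 32.3 * 100
%GRR = 4.8484

4.8484


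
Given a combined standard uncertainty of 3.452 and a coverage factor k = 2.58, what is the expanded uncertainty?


U = k * uc
U = 2.58 * 3.452
U = 8.9062

8.9062


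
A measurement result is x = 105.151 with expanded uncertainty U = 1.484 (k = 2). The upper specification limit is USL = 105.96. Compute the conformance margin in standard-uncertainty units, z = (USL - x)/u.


u = U / k = 1.484 / 2 = 0.742
margin = |USL - x| = |105.96 - 105.151| = 0.809
z = margin / u = 0.809 / 0.742
z = 1.0903

1.0903


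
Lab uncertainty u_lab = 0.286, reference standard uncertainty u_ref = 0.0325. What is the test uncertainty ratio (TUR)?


TUR = u_lab / u_ref
= 0.286 / 0.0325
= 8.8000

8.8000


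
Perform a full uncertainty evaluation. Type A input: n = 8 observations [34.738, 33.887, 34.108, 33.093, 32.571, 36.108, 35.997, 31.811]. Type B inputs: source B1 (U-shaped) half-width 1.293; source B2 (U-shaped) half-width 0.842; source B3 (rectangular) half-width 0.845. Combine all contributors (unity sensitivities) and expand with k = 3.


mean = (34.738 + 33.887 + 34.108 + 33.093 + 32.571 + 36.108 + 35.997 + 31.811) / 8 = 34.039125
s = sqrt(sum((x - mean)^2)/(n-1)) = 1.5420263
u_A = s / sqrt(n) = 1.5420263 / sqrt(8) = 0.54518863
u_B1 = 1.293 / sqrt(2) = 0.91428907
u_B2 = 0.842 / sqrt(2) = 0.59538391
u_B3 = 0.845 / sqrt(3) = 0.48786098
uc = sqrt(0.54518863^2 + 0.91428907^2 + 0.59538391^2 + 0.48786098^2) = 1.3136383
U = k * uc = 3 * 1.3136383
U = 3.9409

3.9409


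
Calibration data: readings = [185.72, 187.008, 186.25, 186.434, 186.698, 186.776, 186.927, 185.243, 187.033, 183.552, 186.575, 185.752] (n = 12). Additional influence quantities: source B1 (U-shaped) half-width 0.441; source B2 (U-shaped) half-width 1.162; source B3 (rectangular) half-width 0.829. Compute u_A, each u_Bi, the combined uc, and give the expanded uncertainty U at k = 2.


mean = (185.72 + 187.008 + 186.25 + 186.434 + 186.698 + 186.776 + 186.927 + 185.243 + 187.033 + 183.552 + 186.575 + 185.752) / 12 = 186.164
s = sqrt(sum((x - mean)^2)/(n-1)) = 0.99982944
u_A = s / sqrt(n) = 0.99982944 / sqrt(12) = 0.2886259
u_B1 = 0.441 / sqrt(2) = 0.31183409
u_B2 = 1.162 / sqrt(2) = 0.82165808
u_B3 = 0.829 / sqrt(3) = 0.47862337
uc = sqrt(0.2886259^2 + 0.31183409^2 + 0.82165808^2 + 0.47862337^2) = 1.0415122
U = k * uc = 2 * 1.0415122
U = 2.0830

2.0830


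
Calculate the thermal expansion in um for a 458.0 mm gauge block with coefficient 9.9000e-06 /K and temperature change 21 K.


dL = L * alpha * dT
= 458.0 * 9.9000e-06 * 21
= 0.0952182 mm
dL_um = 0.0952182 * 1000 = 95.2182 um

95.2182


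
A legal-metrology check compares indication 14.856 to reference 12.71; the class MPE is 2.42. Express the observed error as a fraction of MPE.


e = indication - reference = 14.856 - 12.71 = 2.1460
|e| = 2.1460
ratio = |e| / MPE = 2.1460 / 2.42
ratio = 0.8868

0.8868


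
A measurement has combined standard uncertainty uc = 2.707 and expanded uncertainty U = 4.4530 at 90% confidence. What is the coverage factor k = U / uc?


k = U / uc
k = 4.4530 / 2.707
k = 1.645

1.645


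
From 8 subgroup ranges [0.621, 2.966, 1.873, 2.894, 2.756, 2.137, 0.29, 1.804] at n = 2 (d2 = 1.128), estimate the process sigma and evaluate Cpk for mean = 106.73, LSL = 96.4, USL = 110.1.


R_bar = (0.621 + 2.966 + 1.873 + 2.894 + 2.756 + 2.137 + 0.29 + 1.804) / 8 = 1.917625
sigma = R_bar / d2 = 1.917625 / 1.128 = 1.7000222
Cp = (USL - LSL)/(6*sigma) = (110.1 - 96.4)/(6*1.7000222) = 1.3431
Cpu = (110.1 - 106.73)/(3*1.7000222) = 0.6608
Cpl = (106.73 - 96.4)/(3*1.7000222) = 2.0255
Cpk = min(Cpu, Cpl) = 0.6608

0.6608


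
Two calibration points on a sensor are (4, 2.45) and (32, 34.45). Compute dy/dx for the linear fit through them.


slope = (y2 - y1) / (x2 - x1)
= (34.45 - 2.45) / (32 - 4)
= 32.0000 / 28
= 1.1429

1.1429


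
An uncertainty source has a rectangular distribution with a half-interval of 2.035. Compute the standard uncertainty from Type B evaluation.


u_B = half_width / sqrt(3)
u_B = 2.035 / 1.7320508
u_B = 1.1749

1.1749


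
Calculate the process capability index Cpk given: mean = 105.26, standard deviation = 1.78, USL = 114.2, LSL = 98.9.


Cpu = (USL - mean) / (3*sigma) = (114.2 - 105.26) / (3*1.78) = 1.6742
Cpl = (mean - LSL) / (3*sigma) = (105.26 - 98.9) / (3*1.78) = 1.1910
Cpk = min(Cpu, Cpl) = 1.1910

1.1910


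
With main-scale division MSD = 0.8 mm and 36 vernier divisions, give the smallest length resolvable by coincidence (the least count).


LC = MSD / n_div
= 0.8 / 36
= 0.0222

0.0222


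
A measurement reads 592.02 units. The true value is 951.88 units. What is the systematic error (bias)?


Systematic error = measured - true
= 592.02 - 951.88
= -359.8600

-359.8600


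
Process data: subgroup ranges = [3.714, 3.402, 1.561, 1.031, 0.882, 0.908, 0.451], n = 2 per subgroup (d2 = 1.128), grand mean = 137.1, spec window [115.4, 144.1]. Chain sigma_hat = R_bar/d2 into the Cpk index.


R_bar = (3.714 + 3.402 + 1.561 + 1.031 + 0.882 + 0.908 + 0.451) / 7 = 1.707
sigma = R_bar / d2 = 1.707 / 1.128 = 1.5132979
Cp = (USL - LSL)/(6*sigma) = (144.1 - 115.4)/(6*1.5132979) = 3.1609
Cpu = (144.1 - 137.1)/(3*1.5132979) = 1.5419
Cpl = (137.1 - 115.4)/(3*1.5132979) = 4.7798
Cpk = min(Cpu, Cpl) = 1.5419

1.5419


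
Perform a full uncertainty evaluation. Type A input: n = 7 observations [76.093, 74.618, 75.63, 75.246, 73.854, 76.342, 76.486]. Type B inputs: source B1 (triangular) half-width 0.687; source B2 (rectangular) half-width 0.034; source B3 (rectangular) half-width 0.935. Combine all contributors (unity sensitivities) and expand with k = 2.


mean = (76.093 + 74.618 + 75.63 + 75.246 + 73.854 + 76.342 + 76.486) / 7 = 75.467
s = sqrt(sum((x - mean)^2)/(n-1)) = 0.96556046
u_A = s / sqrt(n) = 0.96556046 / sqrt(7) = 0.36494755
u_B1 = 0.687 / sqrt(6) = 0.28046658
u_B2 = 0.034 / sqrt(3) = 0.019629909
u_B3 = 0.935 / sqrt(3) = 0.5398225
uc = sqrt(0.36494755^2 + 0.28046658^2 + 0.019629909^2 + 0.5398225^2) = 0.70967731
U = k * uc = 2 * 0.70967731
U = 1.4194

1.4194


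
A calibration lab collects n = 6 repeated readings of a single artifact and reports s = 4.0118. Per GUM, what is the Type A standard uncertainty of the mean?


u_A = s / sqrt(n)
u_A = 4.0118 / sqrt(6)
u_A = 4.0118 / 2.4494897
u_A = 1.6378

1.6378


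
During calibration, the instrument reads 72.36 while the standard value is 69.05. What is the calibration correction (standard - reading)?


Correction = standard - reading
= 69.05 - 72.36
= -3.3100

-3.3100


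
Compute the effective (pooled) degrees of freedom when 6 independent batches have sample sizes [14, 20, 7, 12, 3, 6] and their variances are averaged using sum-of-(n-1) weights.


nu = sum_i (n_i - 1)
nu = ((14 - 1) + (20 - 1) + (7 - 1) + (12 - 1) + (3 - 1) + (6 - 1))
nu = 13 + 19 + 6 + 11 + 2 + 5
nu = 56

56


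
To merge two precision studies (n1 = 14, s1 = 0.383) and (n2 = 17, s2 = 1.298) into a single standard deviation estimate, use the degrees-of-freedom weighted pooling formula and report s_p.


s_p = sqrt(((n1-1)*s1^2 + (n2-1)*s2^2) / (n1+n2-2))
numerator = (14-1)*0.383^2 + (17-1)*1.298^2 = 1.906957 + 26.956864 = 28.863821
denominator = 14 + 17 - 2 = 29
s_p^2 = 28.863821 / 29 = 0.99530417
s_p = sqrt(0.99530417) = 0.9976

0.9976


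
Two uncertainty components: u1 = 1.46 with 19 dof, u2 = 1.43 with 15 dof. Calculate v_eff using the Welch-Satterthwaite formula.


uc = sqrt(u1^2 + u2^2) = sqrt(1.46^2 + 1.43^2) = 2.0436487
v_eff = uc^4 / (u1^4/v1 + u2^4/v2)
= 2.0436487^4 / (1.46^4/19 + 1.43^4/15)
= 17.443152 / 0.51791748
v_eff = 33.6794

33.6794


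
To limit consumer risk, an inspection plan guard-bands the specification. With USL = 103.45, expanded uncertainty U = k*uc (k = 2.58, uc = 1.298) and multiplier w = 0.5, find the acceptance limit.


U = k * uc = 2.58 * 1.298 = 3.34884
guard band g = w * U = 0.5 * 3.34884 = 1.67442
AL = USL - g = 103.45 - 1.67442
AL = 101.7756

101.7756


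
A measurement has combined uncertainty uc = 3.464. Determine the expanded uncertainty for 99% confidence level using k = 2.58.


U = k * uc
U = 2.58 * 3.464
U = 8.9371

8.9371


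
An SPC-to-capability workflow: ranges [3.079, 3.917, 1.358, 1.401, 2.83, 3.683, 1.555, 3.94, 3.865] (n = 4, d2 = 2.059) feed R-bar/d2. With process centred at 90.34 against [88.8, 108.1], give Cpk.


R_bar = (3.079 + 3.917 + 1.358 + 1.401 + 2.83 + 3.683 + 1.555 + 3.94 + 3.865) / 9 = 2.8475556
sigma = R_bar / d2 = 2.8475556 / 2.059 = 1.3829799
Cp = (USL - LSL)/(6*sigma) = (108.1 - 88.8)/(6*1.3829799) = 2.3259
Cpu = (108.1 - 90.34)/(3*1.3829799) = 4.2806
Cpl = (90.34 - 88.8)/(3*1.3829799) = 0.3712
Cpk = min(Cpu, Cpl) = 0.3712

0.3712


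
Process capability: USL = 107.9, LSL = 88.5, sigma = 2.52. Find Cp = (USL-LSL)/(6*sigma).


Cp = (USL - LSL) / (6 * sigma)
= (107.9 - 88.5) / (6 * 2.52)
= 19.4000 / 15.1200
= 1.2831

1.2831


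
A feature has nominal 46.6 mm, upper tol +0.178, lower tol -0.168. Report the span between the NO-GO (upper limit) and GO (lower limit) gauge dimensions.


GO = nominal - lower_tol (smallest hole = maximum material condition)
GO = 46.6 - 0.168 = 46.432
NO-GO = nominal + upper_tol (largest hole = least material condition)
NO-GO = 46.6 + 0.178 = 46.778
spread = NO-GO - GO = 46.778 - 46.432 = 0.3460

0.3460


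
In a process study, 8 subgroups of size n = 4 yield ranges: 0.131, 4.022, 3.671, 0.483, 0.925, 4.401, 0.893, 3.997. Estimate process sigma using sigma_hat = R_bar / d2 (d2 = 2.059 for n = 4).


R_bar = (0.131 + 4.022 + 3.671 + 0.483 + 0.925 + 4.401 + 0.893 + 3.997) / 8
R_bar = 18.523 / 8 = 2.315375
sigma_hat = R_bar / d2 = 2.315375 / 2.059 = 1.1245

1.1245


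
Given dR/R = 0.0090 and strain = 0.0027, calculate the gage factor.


GF = (dR/R) / epsilon
= 0.0090 / 0.0027
= 3.3333

3.3333


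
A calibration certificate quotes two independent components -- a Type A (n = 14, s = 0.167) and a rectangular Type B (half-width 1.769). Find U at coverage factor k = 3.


u_A = s / sqrt(n) = 0.167 / sqrt(14) = 0.044632627
u_B = half_width / sqrt(3) = 1.769 / sqrt(3) = 1.0213326
uc = sqrt(u_A^2 + u_B^2) = sqrt(0.044632627^2 + 1.0213326^2) = 1.0223074
U = k * uc = 3 * 1.0223074
U = 3.0669

3.0669


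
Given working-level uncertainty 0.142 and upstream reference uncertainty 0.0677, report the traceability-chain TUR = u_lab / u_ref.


TUR = u_lab / u_ref
= 0.142 / 0.0677
= 2.0975

2.0975


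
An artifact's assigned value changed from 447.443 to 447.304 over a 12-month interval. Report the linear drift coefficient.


rate = (v2 - v1) / months
= (447.304 - 447.443) / 12
= -0.1390 / 12
= -0.0116

-0.0116


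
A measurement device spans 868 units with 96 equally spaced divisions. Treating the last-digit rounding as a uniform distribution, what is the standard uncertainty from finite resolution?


resolution = range / divisions
resolution = 868 / 96 = 9.0416667
u_res = resolution / (2*sqrt(3))
u_res = 9.0416667 / 3.4641016
u_res = 2.6101

2.6101


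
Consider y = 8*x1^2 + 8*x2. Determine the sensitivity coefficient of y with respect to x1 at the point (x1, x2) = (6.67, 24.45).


y = 8*x1^2 + 8*x2
dy/dx1 = 2*8*x1
Evaluate at x1 = 6.67: c1 = 16 * 6.67
c1 = 106.7200

106.7200


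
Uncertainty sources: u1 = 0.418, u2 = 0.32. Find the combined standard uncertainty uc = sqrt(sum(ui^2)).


uc = sqrt(0.418^2 + 0.32^2)
uc = sqrt(0.277124)
uc = 0.5264

0.5264


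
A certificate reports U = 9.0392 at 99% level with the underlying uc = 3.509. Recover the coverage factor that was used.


k = U / uc
k = 9.0392 / 3.509
k = 2.576

2.576


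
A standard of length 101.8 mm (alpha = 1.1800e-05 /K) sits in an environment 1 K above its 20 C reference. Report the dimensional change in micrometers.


dL = L * alpha * dT
= 101.8 * 1.1800e-05 * 1
= 0.0012012 mm
dL_um = 0.0012012 * 1000 = 1.2012 um

1.2012


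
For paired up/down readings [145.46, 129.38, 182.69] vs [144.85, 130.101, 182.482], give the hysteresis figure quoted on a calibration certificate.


|145.46 - 144.85| = 0.6100
|129.38 - 130.101| = 0.7210
|182.69 - 182.482| = 0.2080
hysteresis = max(diffs) = 0.7210

0.7210


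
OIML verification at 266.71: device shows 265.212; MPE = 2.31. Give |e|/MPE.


e = indication - reference = 265.212 - 266.71 = -1.4980
|e| = 1.4980
ratio = |e| / MPE = 1.4980 / 2.31
ratio = 0.6485

0.6485


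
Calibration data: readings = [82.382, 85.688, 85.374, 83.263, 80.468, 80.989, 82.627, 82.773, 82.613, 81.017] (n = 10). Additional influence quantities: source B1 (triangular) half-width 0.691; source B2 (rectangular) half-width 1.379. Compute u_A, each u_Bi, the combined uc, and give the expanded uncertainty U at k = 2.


mean = (82.382 + 85.688 + 85.374 + 83.263 + 80.468 + 80.989 + 82.627 + 82.773 + 82.613 + 81.017) / 10 = 82.7194
s = sqrt(sum((x - mean)^2)/(n-1)) = 1.7401408
u_A = s / sqrt(n) = 1.7401408 / sqrt(10) = 0.55028084
u_B1 = 0.691 / sqrt(6) = 0.28209957
u_B2 = 1.379 / sqrt(3) = 0.79616602
uc = sqrt(0.55028084^2 + 0.28209957^2 + 0.79616602^2) = 1.0081019
U = k * uc = 2 * 1.0081019
U = 2.0162

2.0162


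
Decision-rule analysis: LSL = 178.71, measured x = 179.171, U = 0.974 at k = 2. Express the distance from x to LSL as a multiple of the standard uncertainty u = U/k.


u = U / k = 0.974 / 2 = 0.487
margin = |LSL - x| = |178.71 - 179.171| = 0.461
z = margin / u = 0.461 / 0.487
z = 0.9466

0.9466


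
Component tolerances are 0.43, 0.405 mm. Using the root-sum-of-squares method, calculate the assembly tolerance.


RSS = sqrt(0.43^2 + 0.405^2)
= sqrt(0.348925)
= 0.5907

0.5907


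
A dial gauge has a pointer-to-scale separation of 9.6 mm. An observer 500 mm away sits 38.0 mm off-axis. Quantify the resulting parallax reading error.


error = h * offset / d
= 9.6 * 38.0 / 500
= 0.7296

0.7296


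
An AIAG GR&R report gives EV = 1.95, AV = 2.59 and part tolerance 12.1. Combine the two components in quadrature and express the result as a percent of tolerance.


GRR = sqrt(EV^2 + AV^2) = sqrt(1.95^2 + 2.59^2) = 3.2420056
%GRR = GRR / tol * 100 = 3.2420056 / 12.1 * 100
%GRR = 26.7934

26.7934


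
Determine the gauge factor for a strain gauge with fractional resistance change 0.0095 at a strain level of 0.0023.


GF = (dR/R) / epsilon
= 0.0095 / 0.0023
= 4.1304

4.1304


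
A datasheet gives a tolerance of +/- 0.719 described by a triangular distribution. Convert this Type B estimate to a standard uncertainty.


u_B = half_width / sqrt(6)
u_B = 0.719 / 2.4494897
u_B = 0.2935

0.2935


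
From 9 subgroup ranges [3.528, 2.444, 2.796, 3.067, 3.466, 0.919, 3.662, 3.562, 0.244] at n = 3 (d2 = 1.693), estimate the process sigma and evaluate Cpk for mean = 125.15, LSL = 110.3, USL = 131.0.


R_bar = (3.528 + 2.444 + 2.796 + 3.067 + 3.466 + 0.919 + 3.662 + 3.562 + 0.244) / 9 = 2.632
sigma = R_bar / d2 = 2.632 / 1.693 = 1.5546367
Cp = (USL - LSL)/(6*sigma) = (131.0 - 110.3)/(6*1.5546367) = 2.2192
Cpu = (131.0 - 125.15)/(3*1.5546367) = 1.2543
Cpl = (125.15 - 110.3)/(3*1.5546367) = 3.1840
Cpk = min(Cpu, Cpl) = 1.2543

1.2543


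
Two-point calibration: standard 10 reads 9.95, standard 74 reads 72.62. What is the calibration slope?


slope = (y2 - y1) / (x2 - x1)
= (72.62 - 9.95) / (74 - 10)
= 62.6700 / 64
= 0.9792

0.9792


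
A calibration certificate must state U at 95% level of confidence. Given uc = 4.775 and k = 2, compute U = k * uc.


U = k * uc
U = 2 * 4.775
U = 9.5500

9.5500


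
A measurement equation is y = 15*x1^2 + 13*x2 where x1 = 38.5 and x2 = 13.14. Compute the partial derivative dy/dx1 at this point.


y = 15*x1^2 + 13*x2
dy/dx1 = 2*15*x1
Evaluate at x1 = 38.5: c1 = 30 * 38.5
c1 = 1155.0000

1155.0000


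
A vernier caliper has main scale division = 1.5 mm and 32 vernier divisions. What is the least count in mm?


LC = MSD / n_div
= 1.5 / 32
= 0.0469

0.0469


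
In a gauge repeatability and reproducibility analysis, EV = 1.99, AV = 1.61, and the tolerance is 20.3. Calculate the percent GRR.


GRR = sqrt(EV^2 + AV^2) = sqrt(1.99^2 + 1.61^2) = 2.5597265
%GRR = GRR / tol * 100 = 2.5597265 / 20.3 * 100
%GRR = 12.6095

12.6095


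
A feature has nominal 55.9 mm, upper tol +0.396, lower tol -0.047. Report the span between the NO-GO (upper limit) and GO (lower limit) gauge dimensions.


GO = nominal - lower_tol (smallest hole = maximum material condition)
GO = 55.9 - 0.047 = 55.853
NO-GO = nominal + upper_tol (largest hole = least material condition)
NO-GO = 55.9 + 0.396 = 56.296
spread = NO-GO - GO = 56.296 - 55.853 = 0.4430

0.4430


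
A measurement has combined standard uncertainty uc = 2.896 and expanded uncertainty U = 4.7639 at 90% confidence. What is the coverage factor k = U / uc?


k = U / uc
k = 4.7639 / 2.896
k = 1.645

1.645


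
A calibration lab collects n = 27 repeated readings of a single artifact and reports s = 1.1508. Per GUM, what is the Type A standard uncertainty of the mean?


u_A = s / sqrt(n)
u_A = 1.1508 / sqrt(27)
u_A = 1.1508 / 5.1961524
u_A = 0.2215

0.2215


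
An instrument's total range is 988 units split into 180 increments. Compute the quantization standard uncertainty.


resolution = range / divisions
resolution = 988 / 180 = 5.4888889
u_res = resolution / (2*sqrt(3))
u_res = 5.4888889 / 3.4641016
u_res = 1.5845

1.5845


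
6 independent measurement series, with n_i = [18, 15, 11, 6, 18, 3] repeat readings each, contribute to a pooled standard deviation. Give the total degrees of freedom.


nu = sum_i (n_i - 1)
nu = ((18 - 1) + (15 - 1) + (11 - 1) + (6 - 1) + (18 - 1) + (3 - 1))
nu = 17 + 14 + 10 + 5 + 17 + 2
nu = 65

65


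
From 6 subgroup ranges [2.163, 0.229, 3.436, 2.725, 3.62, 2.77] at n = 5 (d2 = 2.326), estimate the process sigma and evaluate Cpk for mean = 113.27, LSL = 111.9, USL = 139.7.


R_bar = (2.163 + 0.229 + 3.436 + 2.725 + 3.62 + 2.77) / 6 = 2.4905
sigma = R_bar / d2 = 2.4905 / 2.326 = 1.0707223
Cp = (USL - LSL)/(6*sigma) = (139.7 - 111.9)/(6*1.0707223) = 4.3273
Cpu = (139.7 - 113.27)/(3*1.0707223) = 8.2281
Cpl = (113.27 - 111.9)/(3*1.0707223) = 0.4265
Cpk = min(Cpu, Cpl) = 0.4265

0.4265


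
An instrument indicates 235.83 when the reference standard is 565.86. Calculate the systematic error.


Systematic error = measured - true
= 235.83 - 565.86
= -330.0300

-330.0300


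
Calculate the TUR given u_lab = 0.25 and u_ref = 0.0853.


TUR = u_lab / u_ref
= 0.25 / 0.0853
= 2.9308

2.9308


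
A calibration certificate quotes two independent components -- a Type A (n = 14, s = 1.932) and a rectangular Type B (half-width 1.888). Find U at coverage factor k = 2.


u_A = s / sqrt(n) = 1.932 / sqrt(14) = 0.51634872
u_B = half_width / sqrt(3) = 1.888 / sqrt(3) = 1.0900373
uc = sqrt(u_A^2 + u_B^2) = sqrt(0.51634872^2 + 1.0900373^2) = 1.2061498
U = k * uc = 2 * 1.2061498
U = 2.4123

2.4123


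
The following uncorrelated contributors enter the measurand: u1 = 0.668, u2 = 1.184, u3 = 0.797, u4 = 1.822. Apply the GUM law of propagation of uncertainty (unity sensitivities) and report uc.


uc = sqrt(0.668^2 + 1.184^2 + 0.797^2 + 1.822^2)
uc = sqrt(5.802973)
uc = 2.4089

2.4089


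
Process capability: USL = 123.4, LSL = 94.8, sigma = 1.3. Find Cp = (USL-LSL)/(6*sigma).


Cp = (USL - LSL) / (6 * sigma)
= (123.4 - 94.8) / (6 * 1.3)
= 28.6000 / 7.8000
= 3.6667

3.6667


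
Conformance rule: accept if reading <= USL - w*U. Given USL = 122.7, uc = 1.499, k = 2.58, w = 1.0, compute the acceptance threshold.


U = k * uc = 2.58 * 1.499 = 3.86742
guard band g = w * U = 1.0 * 3.86742 = 3.86742
AL = USL - g = 122.7 - 3.86742
AL = 118.8326

118.8326


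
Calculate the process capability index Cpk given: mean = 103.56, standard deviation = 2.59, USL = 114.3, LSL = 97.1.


Cpu = (USL - mean) / (3*sigma) = (114.3 - 103.56) / (3*2.59) = 1.3822
Cpl = (mean - LSL) / (3*sigma) = (103.56 - 97.1) / (3*2.59) = 0.8314
Cpk = min(Cpu, Cpl) = 0.8314

0.8314


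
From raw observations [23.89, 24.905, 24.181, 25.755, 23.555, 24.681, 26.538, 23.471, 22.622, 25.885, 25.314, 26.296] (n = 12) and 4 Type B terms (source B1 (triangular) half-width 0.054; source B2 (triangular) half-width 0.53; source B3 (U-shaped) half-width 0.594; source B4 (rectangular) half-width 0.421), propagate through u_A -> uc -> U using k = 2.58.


mean = (23.89 + 24.905 + 24.181 + 25.755 + 23.555 + 24.681 + 26.538 + 23.471 + 22.622 + 25.885 + 25.314 + 26.296) / 12 = 24.75775
s = sqrt(sum((x - mean)^2)/(n-1)) = 1.2390276
u_A = s / sqrt(n) = 1.2390276 / sqrt(12) = 0.35767646
u_B1 = 0.054 / sqrt(6) = 0.022045408
u_B2 = 0.53 / sqrt(6) = 0.21637159
u_B3 = 0.594 / sqrt(2) = 0.42002143
u_B4 = 0.421 / sqrt(3) = 0.24306446
uc = sqrt(0.35767646^2 + 0.022045408^2 + 0.21637159^2 + 0.42002143^2 + 0.24306446^2) = 0.64088489
U = k * uc = 2.58 * 0.64088489
U = 1.6535

1.6535


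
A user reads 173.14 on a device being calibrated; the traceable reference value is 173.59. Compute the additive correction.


Correction = standard - reading
= 173.59 - 173.14
= 0.4500

0.4500


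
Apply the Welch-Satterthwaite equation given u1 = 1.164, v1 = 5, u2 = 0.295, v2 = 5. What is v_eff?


uc = sqrt(u1^2 + u2^2) = sqrt(1.164^2 + 0.295^2) = 1.2008001
v_eff = uc^4 / (u1^4/v1 + u2^4/v2)
= 1.2008001^4 / (1.164^4/5 + 0.295^4/5)
= 2.0791358 / 0.3686633
v_eff = 5.6397

5.6397


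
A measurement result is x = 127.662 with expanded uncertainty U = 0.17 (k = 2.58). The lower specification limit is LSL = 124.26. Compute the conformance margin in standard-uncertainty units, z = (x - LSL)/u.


u = U / k = 0.17 / 2.58 = 0.065891473
margin = |LSL - x| = |124.26 - 127.662| = 3.402
z = margin / u = 3.402 / 0.065891473
z = 51.6304

51.6304


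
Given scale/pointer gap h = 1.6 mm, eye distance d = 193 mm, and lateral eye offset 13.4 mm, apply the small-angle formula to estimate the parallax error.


error = h * offset / d
= 1.6 * 13.4 / 193
= 0.1111

0.1111


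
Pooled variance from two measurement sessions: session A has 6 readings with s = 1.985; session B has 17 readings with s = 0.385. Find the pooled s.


s_p = sqrt(((n1-1)*s1^2 + (n2-1)*s2^2) / (n1+n2-2))
numerator = (6-1)*1.985^2 + (17-1)*0.385^2 = 19.701125 + 2.3716 = 22.072725
denominator = 6 + 17 - 2 = 21
s_p^2 = 22.072725 / 21 = 1.0510821
s_p = sqrt(1.0510821) = 1.0252

1.0252


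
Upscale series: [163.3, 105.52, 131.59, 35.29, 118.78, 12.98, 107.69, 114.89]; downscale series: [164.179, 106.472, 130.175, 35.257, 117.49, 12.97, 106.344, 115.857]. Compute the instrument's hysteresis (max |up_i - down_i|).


|163.3 - 164.179| = 0.8790
|105.52 - 106.472| = 0.9520
|131.59 - 130.175| = 1.4150
|35.29 - 35.257| = 0.0330
|118.78 - 117.49| = 1.2900
|12.98 - 12.97| = 0.0100
|107.69 - 106.344| = 1.3460
|114.89 - 115.857| = 0.9670
hysteresis = max(diffs) = 1.4150

1.4150


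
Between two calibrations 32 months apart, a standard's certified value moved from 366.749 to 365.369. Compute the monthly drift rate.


rate = (v2 - v1) / months
= (365.369 - 366.749) / 32
= -1.3800 / 32
= -0.0431

-0.0431


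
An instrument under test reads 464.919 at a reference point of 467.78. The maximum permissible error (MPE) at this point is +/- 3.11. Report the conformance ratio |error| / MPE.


e = indication - reference = 464.919 - 467.78 = -2.8610
|e| = 2.8610
ratio = |e| / MPE = 2.8610 / 3.11
ratio = 0.9199

0.9199


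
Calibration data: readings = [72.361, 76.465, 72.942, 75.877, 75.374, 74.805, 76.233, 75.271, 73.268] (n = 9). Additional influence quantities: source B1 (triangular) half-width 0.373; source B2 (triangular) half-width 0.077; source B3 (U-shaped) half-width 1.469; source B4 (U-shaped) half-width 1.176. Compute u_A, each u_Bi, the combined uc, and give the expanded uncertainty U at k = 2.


mean = (72.361 + 76.465 + 72.942 + 75.877 + 75.374 + 74.805 + 76.233 + 75.271 + 73.268) / 9 = 74.73288889
s = sqrt(sum((x - mean)^2)/(n-1)) = 1.5101473
u_A = s / sqrt(n) = 1.5101473 / sqrt(9) = 0.50338243
u_B1 = 0.373 / sqrt(6) = 0.15227661
u_B2 = 0.077 / sqrt(6) = 0.031435118
u_B3 = 1.469 / sqrt(2) = 1.0387399
u_B4 = 1.176 / sqrt(2) = 0.83155757
uc = sqrt(0.50338243^2 + 0.15227661^2 + 0.031435118^2 + 1.0387399^2 + 0.83155757^2) = 1.4310971
U = k * uc = 2 * 1.4310971
U = 2.8622

2.8622


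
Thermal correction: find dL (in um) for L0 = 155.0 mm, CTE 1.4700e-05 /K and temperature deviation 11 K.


dL = L * alpha * dT
= 155.0 * 1.4700e-05 * 11
= 0.0250635 mm
dL_um = 0.0250635 * 1000 = 25.0635 um

25.0635


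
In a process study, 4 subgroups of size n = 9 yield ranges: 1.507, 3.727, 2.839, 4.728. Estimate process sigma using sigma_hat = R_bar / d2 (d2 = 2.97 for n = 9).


R_bar = (1.507 + 3.727 + 2.839 + 4.728) / 4
R_bar = 12.801 / 4 = 3.20025
sigma_hat = R_bar / d2 = 3.20025 / 2.97 = 1.0775

1.0775


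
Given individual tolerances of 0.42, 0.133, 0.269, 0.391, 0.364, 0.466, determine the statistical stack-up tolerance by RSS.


RSS = sqrt(0.42^2 + 0.133^2 + 0.269^2 + 0.391^2 + 0.364^2 + 0.466^2)
= sqrt(0.768983)
= 0.8769

0.8769


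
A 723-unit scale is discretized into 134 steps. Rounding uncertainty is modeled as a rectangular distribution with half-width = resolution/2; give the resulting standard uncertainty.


resolution = range / divisions
resolution = 723 / 134 = 5.3955224
u_res = resolution / (2*sqrt(3))
u_res = 5.3955224 / 3.4641016
u_res = 1.5576

1.5576


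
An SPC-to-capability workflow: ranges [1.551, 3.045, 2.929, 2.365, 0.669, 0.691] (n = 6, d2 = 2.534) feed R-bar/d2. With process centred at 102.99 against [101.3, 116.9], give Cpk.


R_bar = (1.551 + 3.045 + 2.929 + 2.365 + 0.669 + 0.691) / 6 = 1.875
sigma = R_bar / d2 = 1.875 / 2.534 = 0.73993686
Cp = (USL - LSL)/(6*sigma) = (116.9 - 101.3)/(6*0.73993686) = 3.5138
Cpu = (116.9 - 102.99)/(3*0.73993686) = 6.2663
Cpl = (102.99 - 101.3)/(3*0.73993686) = 0.7613
Cpk = min(Cpu, Cpl) = 0.7613

0.7613


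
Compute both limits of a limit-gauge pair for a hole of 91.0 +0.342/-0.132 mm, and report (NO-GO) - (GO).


GO = nominal - lower_tol (smallest hole = maximum material condition)
GO = 91.0 - 0.132 = 90.868
NO-GO = nominal + upper_tol (largest hole = least material condition)
NO-GO = 91.0 + 0.342 = 91.342
spread = NO-GO - GO = 91.342 - 90.868 = 0.4740

0.4740


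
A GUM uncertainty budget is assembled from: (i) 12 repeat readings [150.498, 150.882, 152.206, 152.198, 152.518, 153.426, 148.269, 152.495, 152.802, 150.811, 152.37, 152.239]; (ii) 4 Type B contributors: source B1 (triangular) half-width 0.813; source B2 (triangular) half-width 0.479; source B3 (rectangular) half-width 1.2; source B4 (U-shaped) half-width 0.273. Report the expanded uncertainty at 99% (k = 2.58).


mean = (150.498 + 150.882 + 152.206 + 152.198 + 152.518 + 153.426 + 148.269 + 152.495 + 152.802 + 150.811 + 152.37 + 152.239) / 12 = 151.7261667
s = sqrt(sum((x - mean)^2)/(n-1)) = 1.3949872
u_A = s / sqrt(n) = 1.3949872 / sqrt(12) = 0.40269812
u_B1 = 0.813 / sqrt(6) = 0.33190586
u_B2 = 0.479 / sqrt(6) = 0.19555093
u_B3 = 1.2 / sqrt(3) = 0.69282032
u_B4 = 0.273 / sqrt(2) = 0.19304015
uc = sqrt(0.40269812^2 + 0.33190586^2 + 0.19555093^2 + 0.69282032^2 + 0.19304015^2) = 0.9098527
U = k * uc = 2.58 * 0.9098527
U = 2.3474

2.3474


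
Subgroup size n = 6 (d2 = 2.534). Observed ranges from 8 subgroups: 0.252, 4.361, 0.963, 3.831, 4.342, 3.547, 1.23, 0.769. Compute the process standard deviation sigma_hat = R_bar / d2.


R_bar = (0.252 + 4.361 + 0.963 + 3.831 + 4.342 + 3.547 + 1.23 + 0.769) / 8
R_bar = 19.295 / 8 = 2.411875
sigma_hat = R_bar / d2 = 2.411875 / 2.534 = 0.9518

0.9518


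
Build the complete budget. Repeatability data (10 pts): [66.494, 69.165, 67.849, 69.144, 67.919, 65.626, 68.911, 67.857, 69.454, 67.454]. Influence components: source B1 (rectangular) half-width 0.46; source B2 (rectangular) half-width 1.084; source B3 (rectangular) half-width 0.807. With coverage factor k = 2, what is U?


mean = (66.494 + 69.165 + 67.849 + 69.144 + 67.919 + 65.626 + 68.911 + 67.857 + 69.454 + 67.454) / 10 = 67.9873
s = sqrt(sum((x - mean)^2)/(n-1)) = 1.2409774
u_A = s / sqrt(n) = 1.2409774 / sqrt(10) = 0.39243151
u_B1 = 0.46 / sqrt(3) = 0.26558112
u_B2 = 1.084 / sqrt(3) = 0.62584769
u_B3 = 0.807 / sqrt(3) = 0.46592167
uc = sqrt(0.39243151^2 + 0.26558112^2 + 0.62584769^2 + 0.46592167^2) = 0.91285495
U = k * uc = 2 * 0.91285495
U = 1.8257

1.8257


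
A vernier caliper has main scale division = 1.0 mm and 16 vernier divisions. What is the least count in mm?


LC = MSD / n_div
= 1.0 / 16
= 0.0625

0.0625


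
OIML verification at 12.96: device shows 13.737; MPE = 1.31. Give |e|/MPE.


e = indication - reference = 13.737 - 12.96 = 0.7770
|e| = 0.7770
ratio = |e| / MPE = 0.7770 / 1.31
ratio = 0.5931

0.5931


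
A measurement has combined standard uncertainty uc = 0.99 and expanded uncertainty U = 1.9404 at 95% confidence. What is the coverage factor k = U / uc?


k = U / uc
k = 1.9404 / 0.99
k = 1.96

1.96


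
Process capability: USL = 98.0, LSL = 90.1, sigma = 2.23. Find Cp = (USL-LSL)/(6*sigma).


Cp = (USL - LSL) / (6 * sigma)
= (98.0 - 90.1) / (6 * 2.23)
= 7.9000 / 13.3800
= 0.5904

0.5904


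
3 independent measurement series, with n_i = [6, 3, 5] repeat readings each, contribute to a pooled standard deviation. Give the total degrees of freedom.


nu = sum_i (n_i - 1)
nu = ((6 - 1) + (3 - 1) + (5 - 1))
nu = 5 + 2 + 4
nu = 11

11


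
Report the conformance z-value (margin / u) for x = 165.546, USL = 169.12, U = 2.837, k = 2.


u = U / k = 2.837 / 2 = 1.4185
margin = |USL - x| = |169.12 - 165.546| = 3.574
z = margin / u = 3.574 / 1.4185
z = 2.5196

2.5196


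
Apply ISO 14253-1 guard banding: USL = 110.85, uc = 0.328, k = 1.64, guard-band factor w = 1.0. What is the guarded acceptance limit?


U = k * uc = 1.64 * 0.328 = 0.53792
guard band g = w * U = 1.0 * 0.53792 = 0.53792
AL = USL - g = 110.85 - 0.53792
AL = 110.3121

110.3121


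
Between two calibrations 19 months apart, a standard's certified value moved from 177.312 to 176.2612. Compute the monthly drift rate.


rate = (v2 - v1) / months
= (176.2612 - 177.312) / 19
= -1.0508 / 19
= -0.0553

-0.0553


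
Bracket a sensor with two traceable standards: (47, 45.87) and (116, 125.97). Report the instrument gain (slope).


slope = (y2 - y1) / (x2 - x1)
= (125.97 - 45.87) / (116 - 47)
= 80.1000 / 69
= 1.1609

1.1609


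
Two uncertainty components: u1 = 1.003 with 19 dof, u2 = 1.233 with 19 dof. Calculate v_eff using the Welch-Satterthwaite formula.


uc = sqrt(u1^2 + u2^2) = sqrt(1.003^2 + 1.233^2) = 1.5894332
v_eff = uc^4 / (u1^4/v1 + u2^4/v2)
= 1.5894332^4 / (1.003^4/19 + 1.233^4/19)
= 6.3821811 / 0.17491225
v_eff = 36.4879

36.4879


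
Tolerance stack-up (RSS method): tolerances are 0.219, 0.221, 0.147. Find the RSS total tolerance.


RSS = sqrt(0.219^2 + 0.221^2 + 0.147^2)
= sqrt(0.118411)
= 0.3441

0.3441


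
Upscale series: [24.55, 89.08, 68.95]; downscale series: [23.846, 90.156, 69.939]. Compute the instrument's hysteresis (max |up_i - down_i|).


|24.55 - 23.846| = 0.7040
|89.08 - 90.156| = 1.0760
|68.95 - 69.939| = 0.9890
hysteresis = max(diffs) = 1.0760

1.0760


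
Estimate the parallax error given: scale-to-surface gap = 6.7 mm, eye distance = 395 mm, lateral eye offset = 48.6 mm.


error = h * offset / d
= 6.7 * 48.6 / 395
= 0.8244

0.8244


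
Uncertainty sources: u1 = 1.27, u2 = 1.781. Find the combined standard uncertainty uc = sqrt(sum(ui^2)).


uc = sqrt(1.27^2 + 1.781^2)
uc = sqrt(4.784861)
uc = 2.1874

2.1874


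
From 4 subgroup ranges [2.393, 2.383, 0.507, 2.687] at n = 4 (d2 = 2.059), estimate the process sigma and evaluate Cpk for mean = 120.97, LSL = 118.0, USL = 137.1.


R_bar = (2.393 + 2.383 + 0.507 + 2.687) / 4 = 1.9925
sigma = R_bar / d2 = 1.9925 / 2.059 = 0.96770277
Cp = (USL - LSL)/(6*sigma) = (137.1 - 118.0)/(6*0.96770277) = 3.2896
Cpu = (137.1 - 120.97)/(3*0.96770277) = 5.5561
Cpl = (120.97 - 118.0)/(3*0.96770277) = 1.0230
Cpk = min(Cpu, Cpl) = 1.0230

1.0230


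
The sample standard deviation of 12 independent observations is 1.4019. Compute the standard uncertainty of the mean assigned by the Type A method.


u_A = s / sqrt(n)
u_A = 1.4019 / sqrt(12)
u_A = 1.4019 / 3.4641016
u_A = 0.4047

0.4047


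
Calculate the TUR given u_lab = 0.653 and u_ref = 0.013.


TUR = u_lab / u_ref
= 0.653 / 0.013
= 50.2308

50.2308


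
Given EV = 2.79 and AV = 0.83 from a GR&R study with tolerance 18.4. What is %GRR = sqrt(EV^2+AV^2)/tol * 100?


GRR = sqrt(EV^2 + AV^2) = sqrt(2.79^2 + 0.83^2) = 2.9108418
%GRR = GRR / tol * 100 = 2.9108418 / 18.4 * 100
%GRR = 15.8198

15.8198
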